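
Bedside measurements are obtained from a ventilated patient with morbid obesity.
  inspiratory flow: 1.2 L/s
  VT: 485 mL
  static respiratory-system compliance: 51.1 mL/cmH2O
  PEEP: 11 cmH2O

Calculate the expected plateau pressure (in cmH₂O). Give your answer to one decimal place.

Pplat = PEEP + Vt / Cstat = 11 + 485 / 51.1 = 11 + 9.491 = 20.491 cmH2O.

20.5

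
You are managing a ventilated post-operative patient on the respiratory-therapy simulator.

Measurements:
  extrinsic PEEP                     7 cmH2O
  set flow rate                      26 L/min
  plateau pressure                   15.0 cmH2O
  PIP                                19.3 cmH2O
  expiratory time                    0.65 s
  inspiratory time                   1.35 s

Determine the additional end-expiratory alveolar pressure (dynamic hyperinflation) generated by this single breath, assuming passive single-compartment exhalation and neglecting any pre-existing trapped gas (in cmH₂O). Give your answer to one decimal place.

3.3

Flow: 26 L/min ÷ 60 = 0.4333 L/s.
Vt = flow × Ti = 0.4333 L/s × 1.35 s × 1000 mL/L = 584.96 mL.
R = (PIP − Pplat)/V̇ = (19.3 − 15.0) / 0.4333 = 4.3/0.4333 = 9.924 cmH2O·s/L.
C = Vt/(Pplat − PEEP) = 584.96 / (15.0 − 7) = 584.96/8.0 = 73.12 mL/cmH2O.
τ = R × C = 9.924 × 0.07312 L/cmH2O = 0.7256 s.
Fraction remaining = e^(−Te/τ) = e^(−0.65/0.7256) = 0.4083; trapped volume = 584.96 × 0.4083 = 238.84 mL.
Additional alveolar pressure from trapping ≈ V_trapped / C = 238.84 / 73.12 = 3.266 cmH2O.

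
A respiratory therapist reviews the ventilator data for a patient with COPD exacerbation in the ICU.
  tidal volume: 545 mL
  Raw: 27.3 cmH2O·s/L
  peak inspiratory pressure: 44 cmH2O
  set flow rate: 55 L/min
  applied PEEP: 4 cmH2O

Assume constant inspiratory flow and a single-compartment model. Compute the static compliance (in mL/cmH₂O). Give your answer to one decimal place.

Flow: 55 L/min ÷ 60 = 0.9167 L/s.
Equation of motion (constant flow): PIP = Vt/C + R·V̇ + PEEP.
Vt/C = PIP − R·V̇ − PEEP = 44 − 27.3×0.9167 − 4 = 44 − 25.026 − 4 = 14.974 cmH2O.
C = Vt / 14.974 = 545 / 14.974 = 36.396 mL/cmH2O.

36.4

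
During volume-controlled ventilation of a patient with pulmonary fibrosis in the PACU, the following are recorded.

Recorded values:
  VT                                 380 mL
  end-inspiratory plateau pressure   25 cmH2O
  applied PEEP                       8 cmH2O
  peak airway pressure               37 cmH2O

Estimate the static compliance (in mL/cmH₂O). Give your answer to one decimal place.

22.4

Cstat = Vt / (Pplat − PEEP) = 380 / (25 − 8) = 380 / 17.0 = 22.353 mL/cmH2O.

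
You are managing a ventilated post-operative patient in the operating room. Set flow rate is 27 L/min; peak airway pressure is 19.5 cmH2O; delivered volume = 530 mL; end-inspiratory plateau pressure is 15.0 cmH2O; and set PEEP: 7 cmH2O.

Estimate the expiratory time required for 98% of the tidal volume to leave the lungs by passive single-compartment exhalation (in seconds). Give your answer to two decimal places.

Flow: 27 L/min ÷ 60 = 0.45 L/s.
R = (PIP − Pplat)/V̇ = (19.5 − 15.0) / 0.45 = 4.5/0.45 = 10.0 cmH2O·s/L.
C = Vt/(Pplat − PEEP) = 530.0 / (15.0 − 7) = 530.0/8.0 = 66.25 mL/cmH2O.
τ = R × C = 10.0 × 0.06625 L/cmH2O = 0.6625 s.
t = −τ·ln(1 − 0.98) = −0.6625·ln(0.02) = 2.592 s.

2.59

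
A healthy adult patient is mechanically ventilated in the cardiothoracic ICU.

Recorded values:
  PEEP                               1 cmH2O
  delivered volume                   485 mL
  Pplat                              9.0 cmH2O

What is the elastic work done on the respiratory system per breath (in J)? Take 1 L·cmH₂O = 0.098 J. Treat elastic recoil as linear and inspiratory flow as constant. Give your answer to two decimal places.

Elastic work ≈ ½ × (Pplat − PEEP) × Vt = 0.5 × (9.0 − 1) × 0.485 L = 0.5 × 8.0 × 0.485 = 1.94 L·cmH2O.
× 0.098 J/(L·cmH2O) → 0.1901 J.

0.19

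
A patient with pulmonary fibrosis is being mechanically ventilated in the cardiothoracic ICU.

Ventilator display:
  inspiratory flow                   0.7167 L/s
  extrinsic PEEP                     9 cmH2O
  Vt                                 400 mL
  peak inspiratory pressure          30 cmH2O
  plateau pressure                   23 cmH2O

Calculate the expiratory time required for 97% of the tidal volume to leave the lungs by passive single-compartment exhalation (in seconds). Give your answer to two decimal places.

0.98

R = (PIP − Pplat)/V̇ = (30 − 23) / 0.7167 = 7.0/0.7167 = 9.767 cmH2O·s/L.
C = Vt/(Pplat − PEEP) = 400.0 / (23 − 9) = 400.0/14.0 = 28.571 mL/cmH2O.
τ = R × C = 9.767 × 0.02857 L/cmH2O = 0.279 s.
t = −τ·ln(1 − 0.97) = −0.279·ln(0.03) = 0.9783 s.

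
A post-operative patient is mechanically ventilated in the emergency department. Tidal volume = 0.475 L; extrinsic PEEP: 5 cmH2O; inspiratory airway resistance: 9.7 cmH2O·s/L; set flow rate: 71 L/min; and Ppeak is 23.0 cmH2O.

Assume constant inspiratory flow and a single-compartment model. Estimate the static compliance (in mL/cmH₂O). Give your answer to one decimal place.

Flow: 71 L/min ÷ 60 = 1.1833 L/s.
Equation of motion (constant flow): PIP = Vt/C + R·V̇ + PEEP.
Vt/C = PIP − R·V̇ − PEEP = 23.0 − 9.7×1.1833 − 5 = 23.0 − 11.478 − 5 = 6.522 cmH2O.
C = Vt / 6.522 = 475 / 6.522 = 72.83 mL/cmH2O.

72.8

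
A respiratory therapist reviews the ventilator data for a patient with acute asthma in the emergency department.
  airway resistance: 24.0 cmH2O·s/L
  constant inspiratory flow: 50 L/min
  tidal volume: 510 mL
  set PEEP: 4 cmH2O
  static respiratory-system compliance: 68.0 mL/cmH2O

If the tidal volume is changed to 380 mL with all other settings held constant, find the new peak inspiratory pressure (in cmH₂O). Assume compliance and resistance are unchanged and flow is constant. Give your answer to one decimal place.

Flow: 50 L/min ÷ 60 = 0.8333 L/s.
PIP = Vt/C + R·V̇ + PEEP (constant-flow equation of motion).
Only the elastic term changes: ΔPIP = ΔVt / C = (380 − 510) / 68.0 = -1.912 cmH2O.
Original PIP = 510/68.0 + 24.0×0.8333 + 4 = 31.499 cmH2O; new PIP = 31.499 + (-1.912) = 29.587 cmH2O.

29.6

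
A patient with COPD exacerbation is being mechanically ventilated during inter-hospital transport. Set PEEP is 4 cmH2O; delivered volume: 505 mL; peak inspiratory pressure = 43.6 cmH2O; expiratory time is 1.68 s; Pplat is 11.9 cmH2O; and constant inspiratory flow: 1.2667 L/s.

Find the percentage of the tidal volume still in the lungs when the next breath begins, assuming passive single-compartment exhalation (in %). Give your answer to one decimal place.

R = (PIP − Pplat)/V̇ = (43.6 − 11.9) / 1.2667 = 31.7/1.2667 = 25.026 cmH2O·s/L.
C = Vt/(Pplat − PEEP) = 505.0 / (11.9 − 4) = 505.0/7.9 = 63.924 mL/cmH2O.
τ = R × C = 25.026 × 0.06392 L/cmH2O = 1.6 s.
Fraction remaining at end-expiration = e^(−Te/τ) = e^(−1.68/1.6) = 0.3499 → 34.99%.

35.0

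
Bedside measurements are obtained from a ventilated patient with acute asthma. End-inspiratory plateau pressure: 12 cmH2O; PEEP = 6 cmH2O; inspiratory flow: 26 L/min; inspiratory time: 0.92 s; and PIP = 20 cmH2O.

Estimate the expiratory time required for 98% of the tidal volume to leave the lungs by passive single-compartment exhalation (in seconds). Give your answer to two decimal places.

Flow: 26 L/min ÷ 60 = 0.4333 L/s.
Vt = flow × Ti = 0.4333 L/s × 0.92 s × 1000 mL/L = 398.64 mL.
R = (PIP − Pplat)/V̇ = (20 − 12) / 0.4333 = 8.0/0.4333 = 18.463 cmH2O·s/L.
C = Vt/(Pplat − PEEP) = 398.64 / (12 − 6) = 398.64/6.0 = 66.44 mL/cmH2O.
τ = R × C = 18.463 × 0.06644 L/cmH2O = 1.227 s.
t = −τ·ln(1 − 0.98) = −1.227·ln(0.02) = 4.8 s.

4.80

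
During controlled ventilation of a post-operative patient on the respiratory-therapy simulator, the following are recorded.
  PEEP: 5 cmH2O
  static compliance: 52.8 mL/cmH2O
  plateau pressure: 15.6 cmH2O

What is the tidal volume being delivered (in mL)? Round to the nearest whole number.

560

Vt = Cstat × (Pplat − PEEP) = 52.8 × (15.6 − 5) = 52.8 × 10.6 = 559.68 mL.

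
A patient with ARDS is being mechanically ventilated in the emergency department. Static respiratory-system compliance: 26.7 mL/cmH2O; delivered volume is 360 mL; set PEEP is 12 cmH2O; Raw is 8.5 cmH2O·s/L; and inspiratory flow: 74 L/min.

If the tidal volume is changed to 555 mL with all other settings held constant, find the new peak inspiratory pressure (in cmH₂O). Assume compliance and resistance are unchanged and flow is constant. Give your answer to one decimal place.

Flow: 74 L/min ÷ 60 = 1.2333 L/s.
PIP = Vt/C + R·V̇ + PEEP (constant-flow equation of motion).
Only the elastic term changes: ΔPIP = ΔVt / C = (555 − 360) / 26.7 = 7.303 cmH2O.
Original PIP = 360/26.7 + 8.5×1.2333 + 12 = 35.966 cmH2O; new PIP = 35.966 + (7.303) = 43.269 cmH2O.

43.3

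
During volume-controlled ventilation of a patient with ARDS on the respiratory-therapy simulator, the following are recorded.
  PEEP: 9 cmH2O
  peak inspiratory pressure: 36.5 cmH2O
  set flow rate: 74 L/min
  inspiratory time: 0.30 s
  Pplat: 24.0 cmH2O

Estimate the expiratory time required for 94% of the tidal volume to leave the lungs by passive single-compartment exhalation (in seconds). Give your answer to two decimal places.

Flow: 74 L/min ÷ 60 = 1.2333 L/s.
Vt = flow × Ti = 1.2333 L/s × 0.30 s × 1000 mL/L = 369.99 mL.
R = (PIP − Pplat)/V̇ = (36.5 − 24.0) / 1.2333 = 12.5/1.2333 = 10.135 cmH2O·s/L.
C = Vt/(Pplat − PEEP) = 369.99 / (24.0 − 9) = 369.99/15.0 = 24.666 mL/cmH2O.
τ = R × C = 10.135 × 0.02467 L/cmH2O = 0.25 s.
t = −τ·ln(1 − 0.94) = −0.25·ln(0.06) = 0.7034 s.

0.70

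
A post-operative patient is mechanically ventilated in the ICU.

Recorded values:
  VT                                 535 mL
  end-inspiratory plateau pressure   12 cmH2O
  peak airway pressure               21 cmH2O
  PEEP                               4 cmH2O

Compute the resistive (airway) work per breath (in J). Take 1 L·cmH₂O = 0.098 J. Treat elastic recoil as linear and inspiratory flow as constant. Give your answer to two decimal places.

With constant inspiratory flow the resistive pressure is constant at PIP − Pplat = 21 − 12 = 9.0 cmH2O, so resistive work = 9.0 × 0.535 = 4.815 L·cmH2O.
× 0.098 J/(L·cmH2O) → 0.4719 J.

0.47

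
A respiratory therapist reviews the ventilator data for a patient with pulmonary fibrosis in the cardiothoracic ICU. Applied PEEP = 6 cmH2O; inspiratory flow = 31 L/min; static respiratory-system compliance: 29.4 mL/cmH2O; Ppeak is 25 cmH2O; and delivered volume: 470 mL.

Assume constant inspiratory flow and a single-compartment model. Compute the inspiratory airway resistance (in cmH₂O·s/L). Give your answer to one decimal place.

Flow: 31 L/min ÷ 60 = 0.5167 L/s.
Equation of motion (constant flow): PIP = Vt/C + R·V̇ + PEEP.
R·V̇ = PIP − Vt/C − PEEP = 25 − 470/29.4 − 6 = 25 − 15.986 − 6 = 3.014 cmH2O.
R = 3.014 / 0.5167 = 5.833 cmH2O·s/L.

5.8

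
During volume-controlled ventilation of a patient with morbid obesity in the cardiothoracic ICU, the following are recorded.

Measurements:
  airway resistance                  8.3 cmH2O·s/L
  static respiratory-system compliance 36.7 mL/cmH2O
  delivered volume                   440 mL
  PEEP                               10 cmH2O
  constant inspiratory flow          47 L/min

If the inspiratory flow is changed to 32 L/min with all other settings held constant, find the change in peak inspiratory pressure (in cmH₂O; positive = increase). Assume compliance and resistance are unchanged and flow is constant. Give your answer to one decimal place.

Flow: 47 L/min ÷ 60 = 0.7833 L/s.
New flow: 32 L/min ÷ 60 = 0.5333 L/s.
PIP = Vt/C + R·V̇ + PEEP (constant-flow equation of motion).
Only the resistive term changes: ΔPIP = R × ΔV̇ = 8.3 × (0.5333 − 0.7833) = 8.3 × -0.25 = -2.075 cmH2O.

-2.1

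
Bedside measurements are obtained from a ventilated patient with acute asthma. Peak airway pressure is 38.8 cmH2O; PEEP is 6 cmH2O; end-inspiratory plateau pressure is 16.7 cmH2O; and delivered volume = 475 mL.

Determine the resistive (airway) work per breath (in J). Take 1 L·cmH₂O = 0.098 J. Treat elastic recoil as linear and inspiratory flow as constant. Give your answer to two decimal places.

With constant inspiratory flow the resistive pressure is constant at PIP − Pplat = 38.8 − 16.7 = 22.1 cmH2O, so resistive work = 22.1 × 0.475 = 10.498 L·cmH2O.
× 0.098 J/(L·cmH2O) → 1.029 J.

1.03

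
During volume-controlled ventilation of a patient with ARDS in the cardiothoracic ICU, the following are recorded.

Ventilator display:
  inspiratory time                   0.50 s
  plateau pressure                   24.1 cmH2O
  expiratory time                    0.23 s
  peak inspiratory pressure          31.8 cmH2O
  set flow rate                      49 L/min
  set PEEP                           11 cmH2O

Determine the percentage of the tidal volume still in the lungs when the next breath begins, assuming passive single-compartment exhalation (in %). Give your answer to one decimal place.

Flow: 49 L/min ÷ 60 = 0.8167 L/s.
Vt = flow × Ti = 0.8167 L/s × 0.50 s × 1000 mL/L = 408.35 mL.
R = (PIP − Pplat)/V̇ = (31.8 − 24.1) / 0.8167 = 7.7/0.8167 = 9.428 cmH2O·s/L.
C = Vt/(Pplat − PEEP) = 408.35 / (24.1 − 11) = 408.35/13.1 = 31.172 mL/cmH2O.
τ = R × C = 9.428 × 0.03117 L/cmH2O = 0.2939 s.
Fraction remaining at end-expiration = e^(−Te/τ) = e^(−0.23/0.2939) = 0.4572 → 45.72%.

45.7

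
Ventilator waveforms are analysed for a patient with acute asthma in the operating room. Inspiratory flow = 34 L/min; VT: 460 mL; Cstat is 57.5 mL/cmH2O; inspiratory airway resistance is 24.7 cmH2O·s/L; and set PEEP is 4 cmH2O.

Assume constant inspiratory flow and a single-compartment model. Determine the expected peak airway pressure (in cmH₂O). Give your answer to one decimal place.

Flow: 34 L/min ÷ 60 = 0.5667 L/s.
Equation of motion (constant flow): PIP = Vt/C + R·V̇ + PEEP.
PIP = 460/57.5 + 24.7×0.5667 + 4 = 8.0 + 13.997 + 4 = 25.997 cmH2O.

26.0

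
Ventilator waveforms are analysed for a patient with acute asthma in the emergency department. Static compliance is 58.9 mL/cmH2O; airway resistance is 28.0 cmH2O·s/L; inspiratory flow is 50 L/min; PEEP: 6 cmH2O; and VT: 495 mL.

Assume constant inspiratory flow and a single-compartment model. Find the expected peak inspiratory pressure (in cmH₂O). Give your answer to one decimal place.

37.7

Flow: 50 L/min ÷ 60 = 0.8333 L/s.
Equation of motion (constant flow): PIP = Vt/C + R·V̇ + PEEP.
PIP = 495/58.9 + 28.0×0.8333 + 6 = 8.404 + 23.332 + 6 = 37.736 cmH2O.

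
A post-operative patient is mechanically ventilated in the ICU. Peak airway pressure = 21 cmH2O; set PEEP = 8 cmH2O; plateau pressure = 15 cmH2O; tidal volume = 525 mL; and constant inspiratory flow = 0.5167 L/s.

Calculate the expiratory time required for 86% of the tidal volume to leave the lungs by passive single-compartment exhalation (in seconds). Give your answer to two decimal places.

1.71

R = (PIP − Pplat)/V̇ = (21 − 15) / 0.5167 = 6.0/0.5167 = 11.612 cmH2O·s/L.
C = Vt/(Pplat − PEEP) = 525.0 / (15 − 8) = 525.0/7.0 = 75.0 mL/cmH2O.
τ = R × C = 11.612 × 0.075 L/cmH2O = 0.8709 s.
t = −τ·ln(1 − 0.86) = −0.8709·ln(0.14) = 1.712 s.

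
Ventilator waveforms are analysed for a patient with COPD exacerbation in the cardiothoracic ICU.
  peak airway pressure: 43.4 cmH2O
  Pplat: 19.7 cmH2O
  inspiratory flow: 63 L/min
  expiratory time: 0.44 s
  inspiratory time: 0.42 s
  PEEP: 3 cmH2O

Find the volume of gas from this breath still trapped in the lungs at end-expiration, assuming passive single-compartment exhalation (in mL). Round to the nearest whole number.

Flow: 63 L/min ÷ 60 = 1.05 L/s.
Vt = flow × Ti = 1.05 L/s × 0.42 s × 1000 mL/L = 441.0 mL.
R = (PIP − Pplat)/V̇ = (43.4 − 19.7) / 1.05 = 23.7/1.05 = 22.571 cmH2O·s/L.
C = Vt/(Pplat − PEEP) = 441.0 / (19.7 − 3) = 441.0/16.7 = 26.407 mL/cmH2O.
τ = R × C = 22.571 × 0.02641 L/cmH2O = 0.5961 s.
Fraction remaining = e^(−Te/τ) = e^(−0.44/0.5961) = 0.478.
Trapped volume = 441.0 × 0.478 = 210.8 mL.

211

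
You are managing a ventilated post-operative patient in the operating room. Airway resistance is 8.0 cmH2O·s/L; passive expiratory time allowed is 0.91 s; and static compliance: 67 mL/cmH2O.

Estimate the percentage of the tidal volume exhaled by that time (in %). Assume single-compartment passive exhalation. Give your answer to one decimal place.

81.7

τ = R × C = 8.0 × 67 mL/cmH2O = 8.0 × 0.067 L/cmH2O = 0.536 s.
Passive exhalation: V(t)/V₀ = e^(−t/τ) = e^(−0.91/0.536) = 0.1831.
Fraction exhaled = 1 − 0.1831 = 0.8169 → 81.69%.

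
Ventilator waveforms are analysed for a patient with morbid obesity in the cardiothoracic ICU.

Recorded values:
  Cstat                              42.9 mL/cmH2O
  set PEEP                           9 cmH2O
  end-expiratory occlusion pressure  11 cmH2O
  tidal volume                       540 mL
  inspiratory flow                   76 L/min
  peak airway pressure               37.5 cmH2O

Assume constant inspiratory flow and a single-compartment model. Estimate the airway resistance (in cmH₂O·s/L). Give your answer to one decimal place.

11.0

Flow: 76 L/min ÷ 60 = 1.2667 L/s.
Total PEEP = 11 cmH2O (set 9 + intrinsic 2); this is the baseline alveolar pressure.
Equation of motion (constant flow): PIP = Vt/C + R·V̇ + PEEP.
R·V̇ = PIP − Vt/C − PEEP = 37.5 − 540/42.9 − 11 = 37.5 − 12.587 − 11 = 13.913 cmH2O.
R = 13.913 / 1.2667 = 10.984 cmH2O·s/L.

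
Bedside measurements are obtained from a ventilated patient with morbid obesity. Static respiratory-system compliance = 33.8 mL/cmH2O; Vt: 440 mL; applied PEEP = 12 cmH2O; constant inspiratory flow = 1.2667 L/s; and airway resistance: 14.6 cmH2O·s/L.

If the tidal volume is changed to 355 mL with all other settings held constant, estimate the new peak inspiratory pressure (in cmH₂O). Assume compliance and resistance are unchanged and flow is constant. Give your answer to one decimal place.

PIP = Vt/C + R·V̇ + PEEP (constant-flow equation of motion).
Only the elastic term changes: ΔPIP = ΔVt / C = (355 − 440) / 33.8 = -2.515 cmH2O.
Original PIP = 440/33.8 + 14.6×1.2667 + 12 = 43.512 cmH2O; new PIP = 43.512 + (-2.515) = 40.997 cmH2O.

41.0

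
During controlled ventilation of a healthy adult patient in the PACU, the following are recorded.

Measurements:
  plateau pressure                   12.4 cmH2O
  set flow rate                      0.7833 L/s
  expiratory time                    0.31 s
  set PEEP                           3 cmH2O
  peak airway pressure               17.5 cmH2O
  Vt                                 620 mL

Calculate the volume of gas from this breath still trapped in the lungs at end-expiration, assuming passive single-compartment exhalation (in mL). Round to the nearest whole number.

R = (PIP − Pplat)/V̇ = (17.5 − 12.4) / 0.7833 = 5.1/0.7833 = 6.511 cmH2O·s/L.
C = Vt/(Pplat − PEEP) = 620.0 / (12.4 − 3) = 620.0/9.4 = 65.957 mL/cmH2O.
τ = R × C = 6.511 × 0.06596 L/cmH2O = 0.4295 s.
Fraction remaining = e^(−Te/τ) = e^(−0.31/0.4295) = 0.4859.
Trapped volume = 620.0 × 0.4859 = 301.26 mL.

301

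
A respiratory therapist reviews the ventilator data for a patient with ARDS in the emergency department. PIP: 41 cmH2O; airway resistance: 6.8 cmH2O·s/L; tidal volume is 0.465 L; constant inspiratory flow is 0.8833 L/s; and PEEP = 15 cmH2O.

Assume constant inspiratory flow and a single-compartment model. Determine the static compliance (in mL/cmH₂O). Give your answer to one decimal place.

23.3

Equation of motion (constant flow): PIP = Vt/C + R·V̇ + PEEP.
Vt/C = PIP − R·V̇ − PEEP = 41 − 6.8×0.8833 − 15 = 41 − 6.006 − 15 = 19.994 cmH2O.
C = Vt / 19.994 = 465 / 19.994 = 23.257 mL/cmH2O.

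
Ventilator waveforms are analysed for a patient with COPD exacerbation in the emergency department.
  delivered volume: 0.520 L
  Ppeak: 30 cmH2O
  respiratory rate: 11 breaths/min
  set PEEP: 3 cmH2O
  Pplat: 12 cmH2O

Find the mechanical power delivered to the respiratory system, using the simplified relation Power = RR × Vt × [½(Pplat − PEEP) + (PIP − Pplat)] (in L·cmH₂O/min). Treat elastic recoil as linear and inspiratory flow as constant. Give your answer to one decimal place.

128.7

Per-breath work = Vt × [½(Pplat−PEEP) + (PIP−Pplat)] = 0.520 × [0.5×9.0 + 18.0] = 0.520 × 22.5 = 11.7 L·cmH2O.
Power = 11 × 11.7 = 128.7 L·cmH2O/min.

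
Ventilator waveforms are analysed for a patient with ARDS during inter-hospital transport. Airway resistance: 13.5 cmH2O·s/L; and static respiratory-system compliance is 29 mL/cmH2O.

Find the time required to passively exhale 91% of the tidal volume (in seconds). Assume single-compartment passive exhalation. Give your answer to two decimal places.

τ = R × C = 13.5 × 29 mL/cmH2O = 13.5 × 0.029 L/cmH2O = 0.3915 s.
Exhaled fraction f = 1 − e^(−t/τ) → t = −τ·ln(1 − f) = −0.3915·ln(0.09) = 0.9427 s.

0.94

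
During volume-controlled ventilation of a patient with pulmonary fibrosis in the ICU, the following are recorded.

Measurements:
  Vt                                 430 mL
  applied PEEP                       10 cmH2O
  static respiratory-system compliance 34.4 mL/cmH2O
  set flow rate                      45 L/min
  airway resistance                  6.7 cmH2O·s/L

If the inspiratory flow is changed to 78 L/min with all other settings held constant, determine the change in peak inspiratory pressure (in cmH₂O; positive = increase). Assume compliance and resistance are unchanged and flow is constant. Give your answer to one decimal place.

Flow: 45 L/min ÷ 60 = 0.75 L/s.
New flow: 78 L/min ÷ 60 = 1.3 L/s.
PIP = Vt/C + R·V̇ + PEEP (constant-flow equation of motion).
Only the resistive term changes: ΔPIP = R × ΔV̇ = 6.7 × (1.3 − 0.75) = 6.7 × 0.55 = 3.685 cmH2O.

3.7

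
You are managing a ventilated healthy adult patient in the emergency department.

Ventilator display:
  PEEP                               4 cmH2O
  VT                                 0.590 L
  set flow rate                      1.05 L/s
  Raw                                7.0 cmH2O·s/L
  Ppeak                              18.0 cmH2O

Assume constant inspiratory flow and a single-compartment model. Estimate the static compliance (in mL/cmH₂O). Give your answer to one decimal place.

88.7

Equation of motion (constant flow): PIP = Vt/C + R·V̇ + PEEP.
Vt/C = PIP − R·V̇ − PEEP = 18.0 − 7.0×1.05 − 4 = 18.0 − 7.35 − 4 = 6.65 cmH2O.
C = Vt / 6.65 = 590 / 6.65 = 88.722 mL/cmH2O.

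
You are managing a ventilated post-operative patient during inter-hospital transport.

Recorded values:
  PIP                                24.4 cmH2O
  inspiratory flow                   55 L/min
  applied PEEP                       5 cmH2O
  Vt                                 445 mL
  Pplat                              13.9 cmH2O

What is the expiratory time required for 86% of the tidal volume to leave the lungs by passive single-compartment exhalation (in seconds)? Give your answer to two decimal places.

1.13

Flow: 55 L/min ÷ 60 = 0.9167 L/s.
R = (PIP − Pplat)/V̇ = (24.4 − 13.9) / 0.9167 = 10.5/0.9167 = 11.454 cmH2O·s/L.
C = Vt/(Pplat − PEEP) = 445.0 / (13.9 − 5) = 445.0/8.9 = 50.0 mL/cmH2O.
τ = R × C = 11.454 × 0.05 L/cmH2O = 0.5727 s.
t = −τ·ln(1 − 0.86) = −0.5727·ln(0.14) = 1.126 s.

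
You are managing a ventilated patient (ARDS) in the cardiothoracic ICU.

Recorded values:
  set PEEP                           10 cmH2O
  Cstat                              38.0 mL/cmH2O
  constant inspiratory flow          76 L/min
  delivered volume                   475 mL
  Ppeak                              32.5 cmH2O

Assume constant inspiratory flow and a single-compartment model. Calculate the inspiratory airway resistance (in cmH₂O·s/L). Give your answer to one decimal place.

7.9

Flow: 76 L/min ÷ 60 = 1.2667 L/s.
Equation of motion (constant flow): PIP = Vt/C + R·V̇ + PEEP.
R·V̇ = PIP − Vt/C − PEEP = 32.5 − 475/38.0 − 10 = 32.5 − 12.5 − 10 = 10.0 cmH2O.
R = 10.0 / 1.2667 = 7.895 cmH2O·s/L.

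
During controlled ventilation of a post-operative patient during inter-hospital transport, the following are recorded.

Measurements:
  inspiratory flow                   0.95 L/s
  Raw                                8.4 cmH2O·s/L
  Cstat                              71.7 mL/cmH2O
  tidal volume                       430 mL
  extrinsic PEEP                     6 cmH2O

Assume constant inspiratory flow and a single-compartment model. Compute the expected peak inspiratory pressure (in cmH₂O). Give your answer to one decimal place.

20.0

Equation of motion (constant flow): PIP = Vt/C + R·V̇ + PEEP.
PIP = 430/71.7 + 8.4×0.95 + 6 = 5.997 + 7.98 + 6 = 19.977 cmH2O.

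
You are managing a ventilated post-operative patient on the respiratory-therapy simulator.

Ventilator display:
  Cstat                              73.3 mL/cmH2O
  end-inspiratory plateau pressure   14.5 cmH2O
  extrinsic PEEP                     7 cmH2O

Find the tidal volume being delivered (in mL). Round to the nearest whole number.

Vt = Cstat × (Pplat − PEEP) = 73.3 × (14.5 − 7) = 73.3 × 7.5 = 549.75 mL.

550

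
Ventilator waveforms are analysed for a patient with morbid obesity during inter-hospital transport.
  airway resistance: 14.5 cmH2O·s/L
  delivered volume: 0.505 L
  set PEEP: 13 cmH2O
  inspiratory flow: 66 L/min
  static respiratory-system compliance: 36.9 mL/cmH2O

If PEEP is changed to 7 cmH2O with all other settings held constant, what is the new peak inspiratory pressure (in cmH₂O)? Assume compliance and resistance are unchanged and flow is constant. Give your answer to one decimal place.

36.6

Flow: 66 L/min ÷ 60 = 1.1 L/s.
PIP = Vt/C + R·V̇ + PEEP (constant-flow equation of motion).
Only the baseline term changes: ΔPIP = ΔPEEP = 7 − 13 = -6.0 cmH2O.
Original PIP = 505/36.9 + 14.5×1.1 + 13 = 42.636 cmH2O; new PIP = 42.636 + (-6.0) = 36.636 cmH2O.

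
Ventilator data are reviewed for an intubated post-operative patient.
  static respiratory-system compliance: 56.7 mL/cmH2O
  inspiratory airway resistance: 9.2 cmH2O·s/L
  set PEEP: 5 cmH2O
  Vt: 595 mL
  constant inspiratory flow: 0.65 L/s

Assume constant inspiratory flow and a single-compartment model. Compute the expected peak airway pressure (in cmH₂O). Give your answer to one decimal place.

21.5

Equation of motion (constant flow): PIP = Vt/C + R·V̇ + PEEP.
PIP = 595/56.7 + 9.2×0.65 + 5 = 10.494 + 5.98 + 5 = 21.474 cmH2O.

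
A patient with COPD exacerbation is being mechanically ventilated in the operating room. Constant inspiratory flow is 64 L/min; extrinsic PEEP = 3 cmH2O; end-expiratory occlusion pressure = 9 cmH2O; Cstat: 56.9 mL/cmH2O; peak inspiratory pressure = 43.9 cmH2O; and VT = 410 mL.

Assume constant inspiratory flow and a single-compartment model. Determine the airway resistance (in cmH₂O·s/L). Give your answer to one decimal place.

26.0

Flow: 64 L/min ÷ 60 = 1.0667 L/s.
Total PEEP = 9 cmH2O (set 3 + intrinsic 6); this is the baseline alveolar pressure.
Equation of motion (constant flow): PIP = Vt/C + R·V̇ + PEEP.
R·V̇ = PIP − Vt/C − PEEP = 43.9 − 410/56.9 − 9 = 43.9 − 7.206 − 9 = 27.694 cmH2O.
R = 27.694 / 1.0667 = 25.962 cmH2O·s/L.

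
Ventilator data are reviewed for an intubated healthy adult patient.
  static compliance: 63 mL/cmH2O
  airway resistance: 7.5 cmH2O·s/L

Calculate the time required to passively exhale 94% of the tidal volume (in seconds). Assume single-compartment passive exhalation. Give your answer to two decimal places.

1.33

τ = R × C = 7.5 × 63 mL/cmH2O = 7.5 × 0.063 L/cmH2O = 0.4725 s.
Exhaled fraction f = 1 − e^(−t/τ) → t = −τ·ln(1 − f) = −0.4725·ln(0.06) = 1.329 s.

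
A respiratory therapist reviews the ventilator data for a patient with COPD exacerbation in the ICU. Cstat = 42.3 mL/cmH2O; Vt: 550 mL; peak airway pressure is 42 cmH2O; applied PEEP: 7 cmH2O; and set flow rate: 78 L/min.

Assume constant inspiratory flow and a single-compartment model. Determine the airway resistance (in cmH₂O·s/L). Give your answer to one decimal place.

16.9

Flow: 78 L/min ÷ 60 = 1.3 L/s.
Equation of motion (constant flow): PIP = Vt/C + R·V̇ + PEEP.
R·V̇ = PIP − Vt/C − PEEP = 42 − 550/42.3 − 7 = 42 − 13.002 − 7 = 21.998 cmH2O.
R = 21.998 / 1.3 = 16.922 cmH2O·s/L.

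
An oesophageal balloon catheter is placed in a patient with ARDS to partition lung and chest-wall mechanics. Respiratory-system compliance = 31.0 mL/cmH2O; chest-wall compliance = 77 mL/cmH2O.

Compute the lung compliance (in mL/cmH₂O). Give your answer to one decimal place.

51.9

1/CL = 1/Crs − 1/Ccw.
1/CL = 1/31.0 − 1/77 = 0.01927.
CL = 51.894 mL/cmH2O.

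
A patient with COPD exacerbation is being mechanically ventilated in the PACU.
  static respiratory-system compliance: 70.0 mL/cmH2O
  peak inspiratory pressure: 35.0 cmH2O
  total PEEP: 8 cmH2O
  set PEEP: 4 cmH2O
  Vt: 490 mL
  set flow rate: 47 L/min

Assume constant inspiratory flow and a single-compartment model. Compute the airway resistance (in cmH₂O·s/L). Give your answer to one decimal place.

Flow: 47 L/min ÷ 60 = 0.7833 L/s.
Total PEEP = 8 cmH2O (set 4 + intrinsic 4); this is the baseline alveolar pressure.
Equation of motion (constant flow): PIP = Vt/C + R·V̇ + PEEP.
R·V̇ = PIP − Vt/C − PEEP = 35.0 − 490/70.0 − 8 = 35.0 − 7.0 − 8 = 20.0 cmH2O.
R = 20.0 / 0.7833 = 25.533 cmH2O·s/L.

25.5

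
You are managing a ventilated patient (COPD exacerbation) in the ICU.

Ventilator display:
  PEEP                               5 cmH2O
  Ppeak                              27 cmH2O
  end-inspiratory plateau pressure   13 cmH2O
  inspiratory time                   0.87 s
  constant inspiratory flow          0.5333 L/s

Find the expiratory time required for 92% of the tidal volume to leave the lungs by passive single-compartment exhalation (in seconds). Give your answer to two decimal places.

Vt = flow × Ti = 0.5333 L/s × 0.87 s × 1000 mL/L = 463.97 mL.
R = (PIP − Pplat)/V̇ = (27 − 13) / 0.5333 = 14.0/0.5333 = 26.252 cmH2O·s/L.
C = Vt/(Pplat − PEEP) = 463.97 / (13 − 5) = 463.97/8.0 = 57.996 mL/cmH2O.
τ = R × C = 26.252 × 0.058 L/cmH2O = 1.523 s.
t = −τ·ln(1 − 0.92) = −1.523·ln(0.08) = 3.847 s.

3.85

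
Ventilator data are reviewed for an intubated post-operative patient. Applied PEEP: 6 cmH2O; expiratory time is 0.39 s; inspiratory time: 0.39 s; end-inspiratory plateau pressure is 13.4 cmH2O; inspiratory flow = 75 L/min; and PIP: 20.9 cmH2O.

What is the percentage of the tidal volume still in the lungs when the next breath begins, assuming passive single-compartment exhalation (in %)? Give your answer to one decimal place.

Flow: 75 L/min ÷ 60 = 1.25 L/s.
Vt = flow × Ti = 1.25 L/s × 0.39 s × 1000 mL/L = 487.5 mL.
R = (PIP − Pplat)/V̇ = (20.9 − 13.4) / 1.25 = 7.5/1.25 = 6.0 cmH2O·s/L.
C = Vt/(Pplat − PEEP) = 487.5 / (13.4 − 6) = 487.5/7.4 = 65.878 mL/cmH2O.
τ = R × C = 6.0 × 0.06588 L/cmH2O = 0.3953 s.
Fraction remaining at end-expiration = e^(−Te/τ) = e^(−0.39/0.3953) = 0.3728 → 37.28%.

37.3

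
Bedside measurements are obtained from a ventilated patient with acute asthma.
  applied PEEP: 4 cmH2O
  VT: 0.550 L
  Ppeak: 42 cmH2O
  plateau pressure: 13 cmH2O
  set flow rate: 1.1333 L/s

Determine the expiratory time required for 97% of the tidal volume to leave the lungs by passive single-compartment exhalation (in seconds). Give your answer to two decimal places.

R = (PIP − Pplat)/V̇ = (42 − 13) / 1.1333 = 29.0/1.1333 = 25.589 cmH2O·s/L.
C = Vt/(Pplat − PEEP) = 550.0 / (13 − 4) = 550.0/9.0 = 61.111 mL/cmH2O.
τ = R × C = 25.589 × 0.06111 L/cmH2O = 1.564 s.
t = −τ·ln(1 − 0.97) = −1.564·ln(0.03) = 5.484 s.

5.48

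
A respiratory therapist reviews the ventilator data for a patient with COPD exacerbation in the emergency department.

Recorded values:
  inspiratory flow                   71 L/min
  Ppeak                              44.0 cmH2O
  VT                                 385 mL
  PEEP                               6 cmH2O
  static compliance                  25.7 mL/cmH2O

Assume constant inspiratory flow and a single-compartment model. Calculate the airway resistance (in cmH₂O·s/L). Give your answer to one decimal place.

Flow: 71 L/min ÷ 60 = 1.1833 L/s.
Equation of motion (constant flow): PIP = Vt/C + R·V̇ + PEEP.
R·V̇ = PIP − Vt/C − PEEP = 44.0 − 385/25.7 − 6 = 44.0 − 14.981 − 6 = 23.019 cmH2O.
R = 23.019 / 1.1833 = 19.453 cmH2O·s/L.

19.5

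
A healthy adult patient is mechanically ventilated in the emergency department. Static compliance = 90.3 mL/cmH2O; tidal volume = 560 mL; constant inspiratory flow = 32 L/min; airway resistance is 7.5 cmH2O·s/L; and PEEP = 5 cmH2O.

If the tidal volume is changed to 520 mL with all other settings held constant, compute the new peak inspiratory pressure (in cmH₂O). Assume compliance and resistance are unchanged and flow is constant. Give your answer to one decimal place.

14.8

Flow: 32 L/min ÷ 60 = 0.5333 L/s.
PIP = Vt/C + R·V̇ + PEEP (constant-flow equation of motion).
Only the elastic term changes: ΔPIP = ΔVt / C = (520 − 560) / 90.3 = -0.443 cmH2O.
Original PIP = 560/90.3 + 7.5×0.5333 + 5 = 15.201 cmH2O; new PIP = 15.201 + (-0.443) = 14.758 cmH2O.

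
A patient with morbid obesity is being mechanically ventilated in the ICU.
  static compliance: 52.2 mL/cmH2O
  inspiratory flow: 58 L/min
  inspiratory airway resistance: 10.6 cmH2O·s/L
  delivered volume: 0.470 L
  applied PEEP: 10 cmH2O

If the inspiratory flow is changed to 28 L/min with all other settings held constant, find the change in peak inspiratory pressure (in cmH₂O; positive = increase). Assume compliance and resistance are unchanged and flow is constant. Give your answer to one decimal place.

Flow: 58 L/min ÷ 60 = 0.9667 L/s.
New flow: 28 L/min ÷ 60 = 0.4667 L/s.
PIP = Vt/C + R·V̇ + PEEP (constant-flow equation of motion).
Only the resistive term changes: ΔPIP = R × ΔV̇ = 10.6 × (0.4667 − 0.9667) = 10.6 × -0.5 = -5.3 cmH2O.

-5.3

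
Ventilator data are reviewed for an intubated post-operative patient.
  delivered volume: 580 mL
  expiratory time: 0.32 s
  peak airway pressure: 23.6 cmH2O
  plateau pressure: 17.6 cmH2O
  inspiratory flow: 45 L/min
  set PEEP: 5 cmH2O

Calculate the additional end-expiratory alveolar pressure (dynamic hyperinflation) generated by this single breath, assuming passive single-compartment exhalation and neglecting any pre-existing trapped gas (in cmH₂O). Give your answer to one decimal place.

Flow: 45 L/min ÷ 60 = 0.75 L/s.
R = (PIP − Pplat)/V̇ = (23.6 − 17.6) / 0.75 = 6.0/0.75 = 8.0 cmH2O·s/L.
C = Vt/(Pplat − PEEP) = 580.0 / (17.6 − 5) = 580.0/12.6 = 46.032 mL/cmH2O.
τ = R × C = 8.0 × 0.04603 L/cmH2O = 0.3682 s.
Fraction remaining = e^(−Te/τ) = e^(−0.32/0.3682) = 0.4193; trapped volume = 580.0 × 0.4193 = 243.19 mL.
Additional alveolar pressure from trapping ≈ V_trapped / C = 243.19 / 46.032 = 5.283 cmH2O.

5.3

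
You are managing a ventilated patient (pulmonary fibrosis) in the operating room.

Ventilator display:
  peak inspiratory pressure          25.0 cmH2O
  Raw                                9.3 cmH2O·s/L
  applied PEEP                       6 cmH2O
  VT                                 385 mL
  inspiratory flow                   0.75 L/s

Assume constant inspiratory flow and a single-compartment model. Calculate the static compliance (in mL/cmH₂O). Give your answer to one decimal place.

Equation of motion (constant flow): PIP = Vt/C + R·V̇ + PEEP.
Vt/C = PIP − R·V̇ − PEEP = 25.0 − 9.3×0.75 − 6 = 25.0 − 6.975 − 6 = 12.025 cmH2O.
C = Vt / 12.025 = 385 / 12.025 = 32.017 mL/cmH2O.

32.0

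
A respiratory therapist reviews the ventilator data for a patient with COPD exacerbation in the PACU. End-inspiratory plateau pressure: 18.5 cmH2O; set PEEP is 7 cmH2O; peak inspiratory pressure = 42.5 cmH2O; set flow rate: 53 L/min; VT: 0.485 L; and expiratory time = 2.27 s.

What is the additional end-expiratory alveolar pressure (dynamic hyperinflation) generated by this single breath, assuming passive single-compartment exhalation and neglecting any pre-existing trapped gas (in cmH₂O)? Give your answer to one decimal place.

1.6

Flow: 53 L/min ÷ 60 = 0.8833 L/s.
R = (PIP − Pplat)/V̇ = (42.5 − 18.5) / 0.8833 = 24.0/0.8833 = 27.171 cmH2O·s/L.
C = Vt/(Pplat − PEEP) = 485.0 / (18.5 − 7) = 485.0/11.5 = 42.174 mL/cmH2O.
τ = R × C = 27.171 × 0.04217 L/cmH2O = 1.146 s.
Fraction remaining = e^(−Te/τ) = e^(−2.27/1.146) = 0.138; trapped volume = 485.0 × 0.138 = 66.93 mL.
Additional alveolar pressure from trapping ≈ V_trapped / C = 66.93 / 42.174 = 1.587 cmH2O.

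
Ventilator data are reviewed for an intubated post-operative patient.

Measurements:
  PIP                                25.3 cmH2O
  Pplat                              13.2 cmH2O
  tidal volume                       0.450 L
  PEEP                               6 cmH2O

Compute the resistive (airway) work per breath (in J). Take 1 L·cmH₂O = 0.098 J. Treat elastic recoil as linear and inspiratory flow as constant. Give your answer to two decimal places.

0.53

With constant inspiratory flow the resistive pressure is constant at PIP − Pplat = 25.3 − 13.2 = 12.1 cmH2O, so resistive work = 12.1 × 0.450 = 5.445 L·cmH2O.
× 0.098 J/(L·cmH2O) → 0.5336 J.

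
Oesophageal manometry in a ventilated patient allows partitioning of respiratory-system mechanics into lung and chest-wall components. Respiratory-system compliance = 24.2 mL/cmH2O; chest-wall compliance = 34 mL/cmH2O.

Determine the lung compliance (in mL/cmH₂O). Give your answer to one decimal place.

1/CL = 1/Crs − 1/Ccw.
1/CL = 1/24.2 − 1/34 = 0.01191.
CL = 83.963 mL/cmH2O.

84.0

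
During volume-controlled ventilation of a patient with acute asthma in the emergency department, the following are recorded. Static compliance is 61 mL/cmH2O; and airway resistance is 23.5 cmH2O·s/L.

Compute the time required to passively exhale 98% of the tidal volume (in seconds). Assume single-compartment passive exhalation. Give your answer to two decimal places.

5.61

τ = R × C = 23.5 × 61 mL/cmH2O = 23.5 × 0.061 L/cmH2O = 1.434 s.
Exhaled fraction f = 1 − e^(−t/τ) → t = −τ·ln(1 − f) = −1.434·ln(0.02) = 5.61 s.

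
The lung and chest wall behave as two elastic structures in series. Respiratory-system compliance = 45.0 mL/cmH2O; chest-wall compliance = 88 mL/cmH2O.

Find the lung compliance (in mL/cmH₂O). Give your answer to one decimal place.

92.1

1/CL = 1/Crs − 1/Ccw.
1/CL = 1/45.0 − 1/88 = 0.01086.
CL = 92.081 mL/cmH2O.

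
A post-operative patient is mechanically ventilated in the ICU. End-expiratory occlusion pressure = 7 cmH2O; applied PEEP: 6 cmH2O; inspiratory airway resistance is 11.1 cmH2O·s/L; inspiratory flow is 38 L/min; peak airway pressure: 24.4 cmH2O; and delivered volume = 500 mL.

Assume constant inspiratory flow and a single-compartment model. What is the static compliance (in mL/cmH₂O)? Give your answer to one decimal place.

48.2

Flow: 38 L/min ÷ 60 = 0.6333 L/s.
Total PEEP = 7 cmH2O (set 6 + intrinsic 1); this is the baseline alveolar pressure.
Equation of motion (constant flow): PIP = Vt/C + R·V̇ + PEEP.
Vt/C = PIP − R·V̇ − PEEP = 24.4 − 11.1×0.6333 − 7 = 24.4 − 7.03 − 7 = 10.37 cmH2O.
C = Vt / 10.37 = 500 / 10.37 = 48.216 mL/cmH2O.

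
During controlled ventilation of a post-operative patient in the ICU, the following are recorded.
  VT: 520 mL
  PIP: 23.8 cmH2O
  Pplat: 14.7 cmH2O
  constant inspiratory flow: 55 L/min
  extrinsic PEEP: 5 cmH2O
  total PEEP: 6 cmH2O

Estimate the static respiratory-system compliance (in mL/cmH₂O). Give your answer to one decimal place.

End-expiratory occlusion gives total PEEP = 6 cmH2O (intrinsic PEEP = 6 − 5 = 1). Use total PEEP for the elastic gradient.
Cstat = Vt / (Pplat − PEEPtotal) = 520 / (14.7 − 6) = 520 / 8.7 = 59.77 mL/cmH2O.

59.8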